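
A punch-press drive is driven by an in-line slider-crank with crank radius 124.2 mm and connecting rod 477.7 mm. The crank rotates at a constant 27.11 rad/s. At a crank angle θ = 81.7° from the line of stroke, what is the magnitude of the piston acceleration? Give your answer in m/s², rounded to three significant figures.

10.3

ω = 27.11 rad/s
x(θ) = r cosθ + √(L² − r² sin²θ); with ω constant, a = ω²·d²x/dθ².
d²x/dθ² = −r cosθ − r²(cos2θ)/√u − r⁴ sin²2θ/(4u^{3/2}),  u = L² − r² sin²θ = 0.213093 m².
Substituting r = 0.1242 m, L = 0.4777 m, θ = 81.7°: d²x/dθ² = +0.014045 m.
a = ω²·d²x/dθ² = (27.11)²·(+0.014045) = +10.323 m/s²;  |a| = 10.323 m/s².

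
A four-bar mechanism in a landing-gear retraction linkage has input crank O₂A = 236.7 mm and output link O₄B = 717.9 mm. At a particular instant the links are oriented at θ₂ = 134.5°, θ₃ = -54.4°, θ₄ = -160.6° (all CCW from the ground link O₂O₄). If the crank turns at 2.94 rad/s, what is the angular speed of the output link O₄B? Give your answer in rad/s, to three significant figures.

0.156

ω₂ = 2.94 rad/s
Differentiating the loop-closure r₂e^{iθ₂}+r₃e^{iθ₃}=r₁+r₄e^{iθ₄} gives r₂ω₂e^{iθ₂}+r₃ω₃e^{iθ₃}=r₄ω₄e^{iθ₄}.
Eliminating the other unknown: ω₄ = r₂ω₂ sin(θ₂−θ₃) / [r₄ sin(θ₄−θ₃)].
Numerator sine = -0.15471; denominator sine = -0.96029.
Result = 0.2367·2.94·(-0.15471) / (0.7179·(-0.96029)) = +0.15617 rad/s; magnitude 0.15617 rad/s.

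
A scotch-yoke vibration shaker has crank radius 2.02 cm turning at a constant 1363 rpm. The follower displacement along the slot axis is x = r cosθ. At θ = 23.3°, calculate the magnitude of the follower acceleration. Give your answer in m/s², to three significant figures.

378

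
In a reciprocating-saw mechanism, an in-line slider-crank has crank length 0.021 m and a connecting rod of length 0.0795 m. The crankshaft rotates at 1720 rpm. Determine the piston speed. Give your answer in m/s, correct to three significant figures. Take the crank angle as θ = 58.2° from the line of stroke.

3.67

ω = 2π·1720/60 = 180.1 rad/s
For an in-line slider-crank, x = r cosθ + √(L² − r² sin²θ), so v = −rω sinθ·[1 + r cosθ/√(L² − r² sin²θ)].
With r = 0.021 m, L = 0.0795 m, θ = 58.2°: √(L² − r² sin²θ) = 0.077471 m.
v = −0.021·180.1·0.84989·[1 + 0.021·0.52696/0.077471] = -3.6739 m/s.
|v| = 3.6739 m/s.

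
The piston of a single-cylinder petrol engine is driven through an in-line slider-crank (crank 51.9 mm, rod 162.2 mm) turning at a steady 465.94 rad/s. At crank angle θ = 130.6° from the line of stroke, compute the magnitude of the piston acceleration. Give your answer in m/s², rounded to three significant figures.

7800

ω = 465.9 rad/s
x(θ) = r cosθ + √(L² − r² sin²θ); with ω constant, a = ω²·d²x/dθ².
d²x/dθ² = −r cosθ − r²(cos2θ)/√u − r⁴ sin²2θ/(4u^{3/2}),  u = L² − r² sin²θ = 0.024756 m².
Substituting r = 0.0519 m, L = 0.1622 m, θ = 130.6°: d²x/dθ² = +0.035939 m.
a = ω²·d²x/dθ² = (465.9)²·(+0.035939) = +7802.5 m/s²;  |a| = 7802.5 m/s².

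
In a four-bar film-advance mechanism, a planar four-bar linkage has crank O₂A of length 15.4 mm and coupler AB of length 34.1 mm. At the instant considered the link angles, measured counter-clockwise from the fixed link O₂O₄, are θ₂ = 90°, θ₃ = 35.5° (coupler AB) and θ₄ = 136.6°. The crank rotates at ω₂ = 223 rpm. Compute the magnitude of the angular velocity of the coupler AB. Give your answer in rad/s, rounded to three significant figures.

ω₂ = 23.35 rad/s (from 223 rpm).
Differentiating the loop-closure r₂e^{iθ₂}+r₃e^{iθ₃}=r₁+r₄e^{iθ₄} gives r₂ω₂e^{iθ₂}+r₃ω₃e^{iθ₃}=r₄ω₄e^{iθ₄}.
Eliminating the other unknown: ω₃ = r₂ω₂ sin(θ₄−θ₂) / [r₃ sin(θ₃−θ₄)].
Numerator sine = +0.72657; denominator sine = -0.98129.
Result = 0.0154·23.35·(+0.72657) / (0.0341·(-0.98129)) = -7.8088 rad/s; magnitude 7.8088 rad/s.

7.81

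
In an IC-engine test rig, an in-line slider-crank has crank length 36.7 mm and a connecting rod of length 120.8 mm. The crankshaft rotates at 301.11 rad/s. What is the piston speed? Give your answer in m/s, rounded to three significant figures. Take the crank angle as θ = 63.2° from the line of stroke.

ω = 301.1 rad/s
For an in-line slider-crank, x = r cosθ + √(L² − r² sin²θ), so v = −rω sinθ·[1 + r cosθ/√(L² − r² sin²θ)].
With r = 0.0367 m, L = 0.1208 m, θ = 63.2°: √(L² − r² sin²θ) = 0.11627 m.
v = −0.0367·301.1·0.89259·[1 + 0.0367·0.45088/0.11627] = -11.267 m/s.
|v| = 11.267 m/s.

11.3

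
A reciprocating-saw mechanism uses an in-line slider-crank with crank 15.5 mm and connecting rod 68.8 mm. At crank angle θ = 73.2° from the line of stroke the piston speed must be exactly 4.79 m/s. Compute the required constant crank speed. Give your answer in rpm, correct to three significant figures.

2890

For an in-line slider-crank, |v_piston| = rω|sinθ|·[1 + r cosθ/√(L² − r² sin²θ)].
With r = 0.0155 m, L = 0.0688 m, θ = 73.2°: the bracketed kinematic factor |dx/dθ| = 0.015828 m.
ω = v/|dx/dθ| = 4.79/0.015828 = 302.63 rad/s.
N = 60ω/(2π) = 2889.9 rpm.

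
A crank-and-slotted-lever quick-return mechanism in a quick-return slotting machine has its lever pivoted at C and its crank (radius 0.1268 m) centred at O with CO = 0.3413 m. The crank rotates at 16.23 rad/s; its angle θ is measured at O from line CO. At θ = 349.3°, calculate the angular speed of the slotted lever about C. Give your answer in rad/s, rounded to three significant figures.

4.37

ω = 16.23 rad/s
Crank pin A relative to C: A = (d + r cosθ, r sinθ); lever angle φ = atan2(r sinθ, d + r cosθ).
Differentiating tanφ: φ̇ = rω(d cosθ + r)/(d² + r² + 2dr cosθ).
d² + r² + 2dr cosθ = |CA|² = 0.217613 m²;  d cosθ + r = +0.46217 m.
|ω_lever| = |0.1268·16.23·+0.46217| / 0.217613 = 4.3707 rad/s.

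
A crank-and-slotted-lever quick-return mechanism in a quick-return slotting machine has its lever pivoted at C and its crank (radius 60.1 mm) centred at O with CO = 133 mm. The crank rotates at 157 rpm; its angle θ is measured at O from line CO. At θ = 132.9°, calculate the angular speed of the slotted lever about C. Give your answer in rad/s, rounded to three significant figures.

2.89

ω = 16.44 rad/s (from 157 rpm).
Crank pin A relative to C: A = (d + r cosθ, r sinθ); lever angle φ = atan2(r sinθ, d + r cosθ).
Differentiating tanφ: φ̇ = rω(d cosθ + r)/(d² + r² + 2dr cosθ).
d² + r² + 2dr cosθ = |CA|² = 0.0104186 m²;  d cosθ + r = -0.030436 m.
|ω_lever| = |0.0601·16.44·-0.030436| / 0.0104186 = 2.8866 rad/s.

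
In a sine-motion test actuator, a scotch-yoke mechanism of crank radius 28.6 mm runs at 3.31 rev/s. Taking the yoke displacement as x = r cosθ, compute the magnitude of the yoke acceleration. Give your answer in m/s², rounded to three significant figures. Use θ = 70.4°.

4.15

ω = 20.8 rad/s (from 3.31 rev/s).
x = r cosθ ⇒ ẍ = −rω² cosθ (ω constant).
|a| = rω²|cosθ| = 0.0286·(20.8)²·|cos 70.4°| = 4.1497 m/s².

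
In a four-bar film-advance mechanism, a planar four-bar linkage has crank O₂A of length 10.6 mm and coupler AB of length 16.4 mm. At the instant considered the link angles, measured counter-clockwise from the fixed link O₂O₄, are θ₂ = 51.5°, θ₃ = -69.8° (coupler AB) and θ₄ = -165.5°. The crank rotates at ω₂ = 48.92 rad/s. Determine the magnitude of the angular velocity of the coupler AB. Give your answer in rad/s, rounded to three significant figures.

19.1

ω₂ = 48.92 rad/s
Differentiating the loop-closure r₂e^{iθ₂}+r₃e^{iθ₃}=r₁+r₄e^{iθ₄} gives r₂ω₂e^{iθ₂}+r₃ω₃e^{iθ₃}=r₄ω₄e^{iθ₄}.
Eliminating the other unknown: ω₃ = r₂ω₂ sin(θ₄−θ₂) / [r₃ sin(θ₃−θ₄)].
Numerator sine = +0.60182; denominator sine = +0.99506.
Result = 0.0106·48.92·(+0.60182) / (0.0164·(+0.99506)) = +19.123 rad/s; magnitude 19.123 rad/s.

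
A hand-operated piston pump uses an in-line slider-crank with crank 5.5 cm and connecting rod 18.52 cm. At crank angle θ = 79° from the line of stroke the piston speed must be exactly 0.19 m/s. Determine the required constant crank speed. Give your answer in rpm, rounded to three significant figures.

For an in-line slider-crank, |v_piston| = rω|sinθ|·[1 + r cosθ/√(L² − r² sin²θ)].
With r = 0.055 m, L = 0.1852 m, θ = 79°: the bracketed kinematic factor |dx/dθ| = 0.057188 m.
ω = v/|dx/dθ| = 0.19/0.057188 = 3.3224 rad/s.
N = 60ω/(2π) = 31.726 rpm.

31.7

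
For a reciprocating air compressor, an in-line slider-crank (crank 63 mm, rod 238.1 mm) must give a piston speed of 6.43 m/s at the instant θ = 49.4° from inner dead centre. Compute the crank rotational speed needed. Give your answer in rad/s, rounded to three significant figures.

114

For an in-line slider-crank, |v_piston| = rω|sinθ|·[1 + r cosθ/√(L² − r² sin²θ)].
With r = 0.063 m, L = 0.2381 m, θ = 49.4°: the bracketed kinematic factor |dx/dθ| = 0.056242 m.
ω = v/|dx/dθ| = 6.43/0.056242 = 114.33 rad/s.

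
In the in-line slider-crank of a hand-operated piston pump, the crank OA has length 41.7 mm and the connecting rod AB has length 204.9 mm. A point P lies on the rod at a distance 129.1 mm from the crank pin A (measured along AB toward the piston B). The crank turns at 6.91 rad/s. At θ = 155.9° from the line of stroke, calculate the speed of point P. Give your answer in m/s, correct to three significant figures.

0.142

ω = 6.91 rad/s.  Crank-pin speed |V_A| = rω = 0.28815 m/s, perpendicular to OA.
Rod angle: sinφ = −(r/L) sinθ ⇒ φ = -4.767°; ω_rod = −rω cosθ/√(L²−r²sin²θ) = +1.2882 rad/s.
V_P = V_A + ω_rod × AP, with AP = 0.1291 m along the rod.
Components: V_Px = −rω sinθ − a·ω_rod·sinφ = -0.10384 m/s;  V_Py = rω cosθ + a·ω_rod·cosφ = -0.097305 m/s.
|V_P| = √(V_Px² + V_Py²) = 0.14231 m/s.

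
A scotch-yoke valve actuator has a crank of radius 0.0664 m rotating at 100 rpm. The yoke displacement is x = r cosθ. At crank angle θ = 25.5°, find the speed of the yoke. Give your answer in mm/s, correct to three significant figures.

299

ω = 10.47 rad/s (from 100 rpm).
x = r cosθ ⇒ ẋ = −rω sinθ.
|v| = rω|sinθ| = 0.0664·10.47·|sin 25.5°| = 0.29935 m/s = 299.35 mm/s.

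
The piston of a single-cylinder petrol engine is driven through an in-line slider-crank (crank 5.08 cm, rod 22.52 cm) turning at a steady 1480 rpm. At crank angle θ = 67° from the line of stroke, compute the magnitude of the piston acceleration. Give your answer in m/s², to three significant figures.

ω = 2π·1480/60 = 155 rad/s
x(θ) = r cosθ + √(L² − r² sin²θ); with ω constant, a = ω²·d²x/dθ².
d²x/dθ² = −r cosθ − r²(cos2θ)/√u − r⁴ sin²2θ/(4u^{3/2}),  u = L² − r² sin²θ = 0.0485284 m².
Substituting r = 0.0508 m, L = 0.2252 m, θ = 67°: d²x/dθ² = -0.011792 m.
a = ω²·d²x/dθ² = (155)²·(-0.011792) = -283.25 m/s²;  |a| = 283.25 m/s².

283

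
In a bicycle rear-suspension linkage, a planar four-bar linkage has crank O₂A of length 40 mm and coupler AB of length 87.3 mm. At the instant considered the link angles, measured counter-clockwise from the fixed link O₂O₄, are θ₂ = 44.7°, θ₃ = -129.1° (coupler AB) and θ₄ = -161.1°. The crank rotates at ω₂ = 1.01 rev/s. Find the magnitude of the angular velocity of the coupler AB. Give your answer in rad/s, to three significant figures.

2.39

ω₂ = 6.346 rad/s (from 1.01 rev/s).
Differentiating the loop-closure r₂e^{iθ₂}+r₃e^{iθ₃}=r₁+r₄e^{iθ₄} gives r₂ω₂e^{iθ₂}+r₃ω₃e^{iθ₃}=r₄ω₄e^{iθ₄}.
Eliminating the other unknown: ω₃ = r₂ω₂ sin(θ₄−θ₂) / [r₃ sin(θ₃−θ₄)].
Numerator sine = +0.43523; denominator sine = +0.52992.
Result = 0.04·6.346·(+0.43523) / (0.0873·(+0.52992)) = +2.3881 rad/s; magnitude 2.3881 rad/s.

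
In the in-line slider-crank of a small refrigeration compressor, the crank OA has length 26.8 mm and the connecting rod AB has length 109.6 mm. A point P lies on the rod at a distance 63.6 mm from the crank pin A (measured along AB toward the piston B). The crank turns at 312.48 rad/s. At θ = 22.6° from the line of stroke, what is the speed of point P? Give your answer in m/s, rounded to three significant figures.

4.88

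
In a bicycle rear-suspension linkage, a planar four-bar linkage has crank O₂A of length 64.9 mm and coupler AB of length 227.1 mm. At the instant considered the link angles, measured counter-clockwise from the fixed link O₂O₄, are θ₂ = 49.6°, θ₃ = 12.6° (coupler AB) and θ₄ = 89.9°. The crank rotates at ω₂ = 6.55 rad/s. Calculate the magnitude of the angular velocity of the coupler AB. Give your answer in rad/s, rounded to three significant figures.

1.24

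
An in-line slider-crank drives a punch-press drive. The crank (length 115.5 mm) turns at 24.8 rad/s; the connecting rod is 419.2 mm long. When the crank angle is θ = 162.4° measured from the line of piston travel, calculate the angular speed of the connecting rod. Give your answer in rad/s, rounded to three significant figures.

6.54

ω = 24.8 rad/s
The rod makes angle φ with the slider axis where L sinφ = r sinθ; differentiating, L cosφ·φ̇ = r ω cosθ.
L cosφ = √(L² − r² sin²θ) = 0.41774 m.
|ω_rod| = r ω |cosθ| / √(L² − r² sin²θ) = 0.1155·24.8·0.95319/0.41774 = 6.5359 rad/s.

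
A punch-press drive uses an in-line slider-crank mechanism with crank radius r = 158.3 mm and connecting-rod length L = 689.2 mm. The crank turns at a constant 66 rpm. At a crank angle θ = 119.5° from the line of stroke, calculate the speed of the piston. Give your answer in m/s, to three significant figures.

0.842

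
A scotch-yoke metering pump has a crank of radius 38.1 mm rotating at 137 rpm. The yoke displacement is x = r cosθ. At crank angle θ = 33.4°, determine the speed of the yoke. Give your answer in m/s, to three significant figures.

0.301

ω = 14.35 rad/s (from 137 rpm).
x = r cosθ ⇒ ẋ = −rω sinθ.
|v| = rω|sinθ| = 0.0381·14.35·|sin 33.4°| = 0.3009 m/s.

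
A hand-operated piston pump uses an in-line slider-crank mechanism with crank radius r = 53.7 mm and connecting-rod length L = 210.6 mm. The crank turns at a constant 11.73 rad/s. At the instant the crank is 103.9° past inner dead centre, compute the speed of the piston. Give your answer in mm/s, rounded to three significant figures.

ω = 11.73 rad/s
For an in-line slider-crank, x = r cosθ + √(L² − r² sin²θ), so v = −rω sinθ·[1 + r cosθ/√(L² − r² sin²θ)].
With r = 0.0537 m, L = 0.2106 m, θ = 103.9°: √(L² − r² sin²θ) = 0.20405 m.
v = −0.0537·11.73·0.97072·[1 + 0.0537·-0.24023/0.20405] = -0.5728 m/s.
|v| = 0.5728 m/s = 572.8 mm/s.

573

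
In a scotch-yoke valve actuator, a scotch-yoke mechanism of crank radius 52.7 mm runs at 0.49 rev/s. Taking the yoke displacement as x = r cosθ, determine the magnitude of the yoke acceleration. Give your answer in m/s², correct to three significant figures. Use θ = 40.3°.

0.381

ω = 3.079 rad/s (from 0.49 rev/s).
x = r cosθ ⇒ ẍ = −rω² cosθ (ω constant).
|a| = rω²|cosθ| = 0.0527·(3.079)²·|cos 40.3°| = 0.38098 m/s².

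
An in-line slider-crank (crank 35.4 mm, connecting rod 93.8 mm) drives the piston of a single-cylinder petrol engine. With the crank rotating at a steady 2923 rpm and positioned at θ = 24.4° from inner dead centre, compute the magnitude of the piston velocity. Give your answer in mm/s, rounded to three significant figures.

6030

ω = 2π·2923/60 = 306.1 rad/s
For an in-line slider-crank, x = r cosθ + √(L² − r² sin²θ), so v = −rω sinθ·[1 + r cosθ/√(L² − r² sin²θ)].
With r = 0.0354 m, L = 0.0938 m, θ = 24.4°: √(L² − r² sin²θ) = 0.092653 m.
v = −0.0354·306.1·0.41310·[1 + 0.0354·0.91068/0.092653] = -6.0338 m/s.
|v| = 6.0338 m/s = 6033.8 mm/s.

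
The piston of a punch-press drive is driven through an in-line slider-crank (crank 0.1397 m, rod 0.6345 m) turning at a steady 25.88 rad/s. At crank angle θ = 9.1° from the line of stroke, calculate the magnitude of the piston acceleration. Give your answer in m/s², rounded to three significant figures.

112

ω = 25.88 rad/s
x(θ) = r cosθ + √(L² − r² sin²θ); with ω constant, a = ω²·d²x/dθ².
d²x/dθ² = −r cosθ − r²(cos2θ)/√u − r⁴ sin²2θ/(4u^{3/2}),  u = L² − r² sin²θ = 0.402102 m².
Substituting r = 0.1397 m, L = 0.6345 m, θ = 9.1°: d²x/dθ² = -0.16722 m.
a = ω²·d²x/dθ² = (25.88)²·(-0.16722) = -112 m/s²;  |a| = 112 m/s².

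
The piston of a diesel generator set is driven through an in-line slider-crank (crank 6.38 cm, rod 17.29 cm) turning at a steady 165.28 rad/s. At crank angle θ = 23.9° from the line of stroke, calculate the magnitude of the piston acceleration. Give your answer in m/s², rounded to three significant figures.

ω = 165.3 rad/s
x(θ) = r cosθ + √(L² − r² sin²θ); with ω constant, a = ω²·d²x/dθ².
d²x/dθ² = −r cosθ − r²(cos2θ)/√u − r⁴ sin²2θ/(4u^{3/2}),  u = L² − r² sin²θ = 0.0292263 m².
Substituting r = 0.0638 m, L = 0.1729 m, θ = 23.9°: d²x/dθ² = -0.074778 m.
a = ω²·d²x/dθ² = (165.3)²·(-0.074778) = -2042.7 m/s²;  |a| = 2042.7 m/s².

2040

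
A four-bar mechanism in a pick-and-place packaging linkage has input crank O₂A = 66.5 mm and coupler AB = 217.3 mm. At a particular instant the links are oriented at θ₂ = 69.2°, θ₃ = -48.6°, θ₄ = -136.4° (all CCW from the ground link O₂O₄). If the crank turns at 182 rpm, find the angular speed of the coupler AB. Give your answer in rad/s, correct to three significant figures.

ω₂ = 19.06 rad/s (from 182 rpm).
Differentiating the loop-closure r₂e^{iθ₂}+r₃e^{iθ₃}=r₁+r₄e^{iθ₄} gives r₂ω₂e^{iθ₂}+r₃ω₃e^{iθ₃}=r₄ω₄e^{iθ₄}.
Eliminating the other unknown: ω₃ = r₂ω₂ sin(θ₄−θ₂) / [r₃ sin(θ₃−θ₄)].
Numerator sine = +0.43209; denominator sine = +0.99926.
Result = 0.0665·19.06·(+0.43209) / (0.2173·(+0.99926)) = +2.522 rad/s; magnitude 2.522 rad/s.

2.52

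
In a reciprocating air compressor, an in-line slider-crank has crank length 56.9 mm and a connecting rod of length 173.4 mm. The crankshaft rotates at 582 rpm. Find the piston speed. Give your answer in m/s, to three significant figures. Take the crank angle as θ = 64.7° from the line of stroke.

3.60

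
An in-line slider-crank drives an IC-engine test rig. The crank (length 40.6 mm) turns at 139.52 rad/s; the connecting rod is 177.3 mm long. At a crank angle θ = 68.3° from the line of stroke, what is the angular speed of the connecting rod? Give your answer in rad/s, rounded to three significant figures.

12.1

ω = 139.5 rad/s
The rod makes angle φ with the slider axis where L sinφ = r sinθ; differentiating, L cosφ·φ̇ = r ω cosθ.
L cosφ = √(L² − r² sin²θ) = 0.17324 m.
|ω_rod| = r ω |cosθ| / √(L² − r² sin²θ) = 0.0406·139.5·0.36975/0.17324 = 12.09 rad/s.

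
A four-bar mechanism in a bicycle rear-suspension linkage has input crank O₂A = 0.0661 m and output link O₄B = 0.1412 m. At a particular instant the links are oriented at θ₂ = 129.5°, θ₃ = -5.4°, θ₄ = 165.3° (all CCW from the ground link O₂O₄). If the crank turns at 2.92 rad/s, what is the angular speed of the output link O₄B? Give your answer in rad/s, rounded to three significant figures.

ω₂ = 2.92 rad/s
Differentiating the loop-closure r₂e^{iθ₂}+r₃e^{iθ₃}=r₁+r₄e^{iθ₄} gives r₂ω₂e^{iθ₂}+r₃ω₃e^{iθ₃}=r₄ω₄e^{iθ₄}.
Eliminating the other unknown: ω₄ = r₂ω₂ sin(θ₂−θ₃) / [r₄ sin(θ₄−θ₃)].
Numerator sine = +0.70834; denominator sine = +0.16160.
Result = 0.0661·2.92·(+0.70834) / (0.1412·(+0.16160)) = +5.9916 rad/s; magnitude 5.9916 rad/s.

5.99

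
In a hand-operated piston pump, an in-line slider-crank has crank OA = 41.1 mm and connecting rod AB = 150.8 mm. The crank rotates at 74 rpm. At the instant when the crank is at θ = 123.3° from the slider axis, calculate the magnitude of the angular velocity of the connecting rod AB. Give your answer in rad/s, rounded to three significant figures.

ω = 7.749 rad/s (converted from 74 rpm).
The rod makes angle φ with the slider axis where L sinφ = r sinθ; differentiating, L cosφ·φ̇ = r ω cosθ.
L cosφ = √(L² − r² sin²θ) = 0.14684 m.
|ω_rod| = r ω |cosθ| / √(L² − r² sin²θ) = 0.0411·7.749·0.54902/0.14684 = 1.1909 rad/s.

1.19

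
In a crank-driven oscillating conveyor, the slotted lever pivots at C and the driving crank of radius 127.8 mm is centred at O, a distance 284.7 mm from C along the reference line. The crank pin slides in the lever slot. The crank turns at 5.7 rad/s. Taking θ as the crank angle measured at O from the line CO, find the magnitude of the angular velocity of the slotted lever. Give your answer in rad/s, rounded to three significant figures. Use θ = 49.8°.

ω = 5.7 rad/s
Crank pin A relative to C: A = (d + r cosθ, r sinθ); lever angle φ = atan2(r sinθ, d + r cosθ).
Differentiating tanφ: φ̇ = rω(d cosθ + r)/(d² + r² + 2dr cosθ).
d² + r² + 2dr cosθ = |CA|² = 0.144356 m²;  d cosθ + r = +0.31156 m.
|ω_lever| = |0.1278·5.7·+0.31156| / 0.144356 = 1.5722 rad/s.

1.57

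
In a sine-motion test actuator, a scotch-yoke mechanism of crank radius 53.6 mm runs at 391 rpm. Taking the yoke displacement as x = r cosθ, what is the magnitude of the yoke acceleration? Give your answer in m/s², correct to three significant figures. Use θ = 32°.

ω = 40.95 rad/s (from 391 rpm).
x = r cosθ ⇒ ẍ = −rω² cosθ (ω constant).
|a| = rω²|cosθ| = 0.0536·(40.95)²·|cos 32°| = 76.207 m/s².

76.2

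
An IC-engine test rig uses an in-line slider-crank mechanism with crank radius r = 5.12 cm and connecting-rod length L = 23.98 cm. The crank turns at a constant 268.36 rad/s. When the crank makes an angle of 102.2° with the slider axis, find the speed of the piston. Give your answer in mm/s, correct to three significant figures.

12800

ω = 268.4 rad/s
For an in-line slider-crank, x = r cosθ + √(L² − r² sin²θ), so v = −rω sinθ·[1 + r cosθ/√(L² − r² sin²θ)].
With r = 0.0512 m, L = 0.2398 m, θ = 102.2°: √(L² − r² sin²θ) = 0.23452 m.
v = −0.0512·268.4·0.97742·[1 + 0.0512·-0.21132/0.23452] = -12.81 m/s.
|v| = 12.81 m/s = 12810 mm/s.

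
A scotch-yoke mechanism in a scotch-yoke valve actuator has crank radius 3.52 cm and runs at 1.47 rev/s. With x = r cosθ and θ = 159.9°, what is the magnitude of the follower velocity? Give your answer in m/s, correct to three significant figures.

0.112

ω = 9.236 rad/s (from 1.47 rev/s).
x = r cosθ ⇒ ẋ = −rω sinθ.
|v| = rω|sinθ| = 0.0352·9.236·|sin 159.9°| = 0.11173 m/s.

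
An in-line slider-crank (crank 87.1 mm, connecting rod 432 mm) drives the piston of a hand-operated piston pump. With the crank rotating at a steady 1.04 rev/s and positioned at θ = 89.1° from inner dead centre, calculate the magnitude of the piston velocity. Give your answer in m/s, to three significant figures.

0.571

ω = 2π·1.04 = 6.535 rad/s
For an in-line slider-crank, x = r cosθ + √(L² − r² sin²θ), so v = −rω sinθ·[1 + r cosθ/√(L² − r² sin²θ)].
With r = 0.0871 m, L = 0.432 m, θ = 89.1°: √(L² − r² sin²θ) = 0.42313 m.
v = −0.0871·6.535·0.99988·[1 + 0.0871·0.01571/0.42313] = -0.57093 m/s.
|v| = 0.57093 m/s.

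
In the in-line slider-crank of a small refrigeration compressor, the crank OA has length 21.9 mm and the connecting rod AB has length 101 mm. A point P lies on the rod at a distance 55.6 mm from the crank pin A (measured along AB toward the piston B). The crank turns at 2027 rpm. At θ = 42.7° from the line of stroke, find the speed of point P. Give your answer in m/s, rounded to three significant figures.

3.76

ω = 212.3 rad/s.  Crank-pin speed |V_A| = rω = 4.6486 m/s, perpendicular to OA.
Rod angle: sinφ = −(r/L) sinθ ⇒ φ = -8.456°; ω_rod = −rω cosθ/√(L²−r²sin²θ) = -34.197 rad/s.
V_P = V_A + ω_rod × AP, with AP = 0.0556 m along the rod.
Components: V_Px = −rω sinθ − a·ω_rod·sinφ = -3.4321 m/s;  V_Py = rω cosθ + a·ω_rod·cosφ = +1.5357 m/s.
|V_P| = √(V_Px² + V_Py²) = 3.76 m/s.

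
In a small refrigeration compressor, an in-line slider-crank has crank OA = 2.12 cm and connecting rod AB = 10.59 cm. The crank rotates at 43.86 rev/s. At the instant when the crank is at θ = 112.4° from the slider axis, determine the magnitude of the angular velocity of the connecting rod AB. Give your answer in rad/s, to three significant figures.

21.4

ω = 275.6 rad/s (converted from 43.86 rev/s).
The rod makes angle φ with the slider axis where L sinφ = r sinθ; differentiating, L cosφ·φ̇ = r ω cosθ.
L cosφ = √(L² − r² sin²θ) = 0.10407 m.
|ω_rod| = r ω |cosθ| / √(L² − r² sin²θ) = 0.0212·275.6·0.38107/0.10407 = 21.393 rad/s.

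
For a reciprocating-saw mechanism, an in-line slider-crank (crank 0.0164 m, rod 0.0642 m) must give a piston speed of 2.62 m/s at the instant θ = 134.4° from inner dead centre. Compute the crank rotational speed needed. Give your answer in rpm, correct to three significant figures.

For an in-line slider-crank, |v_piston| = rω|sinθ|·[1 + r cosθ/√(L² − r² sin²θ)].
With r = 0.0164 m, L = 0.0642 m, θ = 134.4°: the bracketed kinematic factor |dx/dθ| = 0.0095873 m.
ω = v/|dx/dθ| = 2.62/0.0095873 = 273.28 rad/s.
N = 60ω/(2π) = 2609.6 rpm.

2610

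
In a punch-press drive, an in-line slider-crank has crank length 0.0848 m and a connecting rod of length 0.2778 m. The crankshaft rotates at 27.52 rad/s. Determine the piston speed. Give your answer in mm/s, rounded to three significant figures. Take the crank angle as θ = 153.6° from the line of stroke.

ω = 27.52 rad/s
For an in-line slider-crank, x = r cosθ + √(L² − r² sin²θ), so v = −rω sinθ·[1 + r cosθ/√(L² − r² sin²θ)].
With r = 0.0848 m, L = 0.2778 m, θ = 153.6°: √(L² − r² sin²θ) = 0.27523 m.
v = −0.0848·27.52·0.44464·[1 + 0.0848·-0.89571/0.27523] = -0.75128 m/s.
|v| = 0.75128 m/s = 751.28 mm/s.

751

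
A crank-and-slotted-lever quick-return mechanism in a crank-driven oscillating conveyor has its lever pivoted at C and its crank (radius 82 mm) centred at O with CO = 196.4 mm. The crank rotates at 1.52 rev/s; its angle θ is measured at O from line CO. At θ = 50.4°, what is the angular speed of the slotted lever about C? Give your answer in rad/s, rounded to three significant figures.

ω = 9.55 rad/s (from 1.52 rev/s).
Crank pin A relative to C: A = (d + r cosθ, r sinθ); lever angle φ = atan2(r sinθ, d + r cosθ).
Differentiating tanφ: φ̇ = rω(d cosθ + r)/(d² + r² + 2dr cosθ).
d² + r² + 2dr cosθ = |CA|² = 0.0658281 m²;  d cosθ + r = +0.20719 m.
|ω_lever| = |0.082·9.55·+0.20719| / 0.0658281 = 2.4649 rad/s.

2.46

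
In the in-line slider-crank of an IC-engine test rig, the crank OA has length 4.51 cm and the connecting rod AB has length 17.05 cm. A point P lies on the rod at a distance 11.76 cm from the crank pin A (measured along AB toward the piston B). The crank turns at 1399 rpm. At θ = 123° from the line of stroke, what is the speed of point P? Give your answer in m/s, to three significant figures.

5.10

ω = 146.5 rad/s.  Crank-pin speed |V_A| = rω = 6.6073 m/s, perpendicular to OA.
Rod angle: sinφ = −(r/L) sinθ ⇒ φ = -12.817°; ω_rod = −rω cosθ/√(L²−r²sin²θ) = +21.645 rad/s.
V_P = V_A + ω_rod × AP, with AP = 0.1176 m along the rod.
Components: V_Px = −rω sinθ − a·ω_rod·sinφ = -4.9766 m/s;  V_Py = rω cosθ + a·ω_rod·cosφ = -1.1165 m/s.
|V_P| = √(V_Px² + V_Py²) = 5.1003 m/s.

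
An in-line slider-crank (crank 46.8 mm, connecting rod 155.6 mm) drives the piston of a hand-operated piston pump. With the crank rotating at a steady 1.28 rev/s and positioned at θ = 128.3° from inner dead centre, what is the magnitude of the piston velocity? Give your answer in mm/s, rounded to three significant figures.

ω = 2π·1.28 = 8.042 rad/s
For an in-line slider-crank, x = r cosθ + √(L² − r² sin²θ), so v = −rω sinθ·[1 + r cosθ/√(L² − r² sin²θ)].
With r = 0.0468 m, L = 0.1556 m, θ = 128.3°: √(L² − r² sin²θ) = 0.1512 m.
v = −0.0468·8.042·0.78478·[1 + 0.0468·-0.61978/0.1512] = -0.23872 m/s.
|v| = 0.23872 m/s = 238.72 mm/s.

239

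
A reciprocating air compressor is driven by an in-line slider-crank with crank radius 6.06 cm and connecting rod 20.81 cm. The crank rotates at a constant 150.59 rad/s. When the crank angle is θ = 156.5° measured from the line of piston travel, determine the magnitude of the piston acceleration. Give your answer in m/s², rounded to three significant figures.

ω = 150.6 rad/s
x(θ) = r cosθ + √(L² − r² sin²θ); with ω constant, a = ω²·d²x/dθ².
d²x/dθ² = −r cosθ − r²(cos2θ)/√u − r⁴ sin²2θ/(4u^{3/2}),  u = L² − r² sin²θ = 0.0427217 m².
Substituting r = 0.0606 m, L = 0.2081 m, θ = 156.5°: d²x/dθ² = +0.043252 m.
a = ω²·d²x/dθ² = (150.6)²·(+0.043252) = +980.85 m/s²;  |a| = 980.85 m/s².

981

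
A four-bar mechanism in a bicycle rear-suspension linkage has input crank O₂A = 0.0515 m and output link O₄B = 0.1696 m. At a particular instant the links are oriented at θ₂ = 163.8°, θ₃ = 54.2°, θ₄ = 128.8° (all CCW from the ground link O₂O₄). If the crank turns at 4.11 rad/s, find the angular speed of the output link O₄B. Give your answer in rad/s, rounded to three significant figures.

1.22

ω₂ = 4.11 rad/s
Differentiating the loop-closure r₂e^{iθ₂}+r₃e^{iθ₃}=r₁+r₄e^{iθ₄} gives r₂ω₂e^{iθ₂}+r₃ω₃e^{iθ₃}=r₄ω₄e^{iθ₄}.
Eliminating the other unknown: ω₄ = r₂ω₂ sin(θ₂−θ₃) / [r₄ sin(θ₄−θ₃)].
Numerator sine = +0.94206; denominator sine = +0.96410.
Result = 0.0515·4.11·(+0.94206) / (0.1696·(+0.96410)) = +1.2195 rad/s; magnitude 1.2195 rad/s.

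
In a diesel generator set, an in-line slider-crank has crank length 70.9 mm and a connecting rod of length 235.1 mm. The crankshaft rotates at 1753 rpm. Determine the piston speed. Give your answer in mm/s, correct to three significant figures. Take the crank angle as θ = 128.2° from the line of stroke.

ω = 2π·1753/60 = 183.6 rad/s
For an in-line slider-crank, x = r cosθ + √(L² − r² sin²θ), so v = −rω sinθ·[1 + r cosθ/√(L² − r² sin²θ)].
With r = 0.0709 m, L = 0.2351 m, θ = 128.2°: √(L² − r² sin²θ) = 0.2284 m.
v = −0.0709·183.6·0.78586·[1 + 0.0709·-0.61841/0.2284] = -8.2648 m/s.
|v| = 8.2648 m/s = 8264.8 mm/s.

8260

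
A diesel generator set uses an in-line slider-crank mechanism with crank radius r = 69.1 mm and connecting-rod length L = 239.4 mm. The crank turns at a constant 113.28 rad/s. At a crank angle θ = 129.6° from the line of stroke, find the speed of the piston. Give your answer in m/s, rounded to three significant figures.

4.89

ω = 113.3 rad/s
For an in-line slider-crank, x = r cosθ + √(L² − r² sin²θ), so v = −rω sinθ·[1 + r cosθ/√(L² − r² sin²θ)].
With r = 0.0691 m, L = 0.2394 m, θ = 129.6°: √(L² − r² sin²θ) = 0.2334 m.
v = −0.0691·113.3·0.77051·[1 + 0.0691·-0.63742/0.2334] = -4.8931 m/s.
|v| = 4.8931 m/s.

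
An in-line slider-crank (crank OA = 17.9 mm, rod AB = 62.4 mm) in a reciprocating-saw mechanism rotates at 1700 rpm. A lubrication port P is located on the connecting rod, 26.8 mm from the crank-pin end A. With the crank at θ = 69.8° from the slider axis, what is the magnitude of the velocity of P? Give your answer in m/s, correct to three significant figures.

3.19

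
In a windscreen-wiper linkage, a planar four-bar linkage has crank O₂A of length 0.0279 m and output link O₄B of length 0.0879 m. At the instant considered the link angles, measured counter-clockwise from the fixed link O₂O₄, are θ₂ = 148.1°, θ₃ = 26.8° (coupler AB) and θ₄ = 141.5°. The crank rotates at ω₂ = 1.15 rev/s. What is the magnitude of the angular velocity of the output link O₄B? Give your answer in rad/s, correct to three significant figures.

ω₂ = 7.226 rad/s (from 1.15 rev/s).
Differentiating the loop-closure r₂e^{iθ₂}+r₃e^{iθ₃}=r₁+r₄e^{iθ₄} gives r₂ω₂e^{iθ₂}+r₃ω₃e^{iθ₃}=r₄ω₄e^{iθ₄}.
Eliminating the other unknown: ω₄ = r₂ω₂ sin(θ₂−θ₃) / [r₄ sin(θ₄−θ₃)].
Numerator sine = +0.85446; denominator sine = +0.90851.
Result = 0.0279·7.226·(+0.85446) / (0.0879·(+0.90851)) = +2.157 rad/s; magnitude 2.157 rad/s.

2.16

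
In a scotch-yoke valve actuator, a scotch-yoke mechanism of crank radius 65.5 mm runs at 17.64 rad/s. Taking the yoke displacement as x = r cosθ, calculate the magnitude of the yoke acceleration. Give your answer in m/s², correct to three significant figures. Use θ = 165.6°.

19.7

ω = 17.64 rad/s
x = r cosθ ⇒ ẍ = −rω² cosθ (ω constant).
|a| = rω²|cosθ| = 0.0655·(17.64)²·|cos 165.6°| = 19.741 m/s².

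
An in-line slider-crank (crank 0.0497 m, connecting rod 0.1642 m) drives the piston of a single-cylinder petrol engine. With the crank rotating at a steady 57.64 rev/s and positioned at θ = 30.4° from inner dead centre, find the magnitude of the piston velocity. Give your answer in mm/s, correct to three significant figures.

ω = 2π·57.6 = 362.2 rad/s
For an in-line slider-crank, x = r cosθ + √(L² − r² sin²θ), so v = −rω sinθ·[1 + r cosθ/√(L² − r² sin²θ)].
With r = 0.0497 m, L = 0.1642 m, θ = 30.4°: √(L² − r² sin²θ) = 0.16226 m.
v = −0.0497·362.2·0.50603·[1 + 0.0497·0.86251/0.16226] = -11.515 m/s.
|v| = 11.515 m/s = 11515 mm/s.

11500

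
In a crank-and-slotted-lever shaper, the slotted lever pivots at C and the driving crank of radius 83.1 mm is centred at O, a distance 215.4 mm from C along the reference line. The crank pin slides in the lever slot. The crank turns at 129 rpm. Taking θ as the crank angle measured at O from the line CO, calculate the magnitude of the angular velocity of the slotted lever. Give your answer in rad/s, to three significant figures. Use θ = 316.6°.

3.39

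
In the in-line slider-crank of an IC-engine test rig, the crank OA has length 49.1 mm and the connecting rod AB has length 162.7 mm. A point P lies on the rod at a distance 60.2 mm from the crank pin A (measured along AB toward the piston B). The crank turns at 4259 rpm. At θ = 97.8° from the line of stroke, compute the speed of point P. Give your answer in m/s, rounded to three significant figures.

ω = 446 rad/s.  Crank-pin speed |V_A| = rω = 21.899 m/s, perpendicular to OA.
Rod angle: sinφ = −(r/L) sinθ ⇒ φ = -17.397°; ω_rod = −rω cosθ/√(L²−r²sin²θ) = +19.142 rad/s.
V_P = V_A + ω_rod × AP, with AP = 0.0602 m along the rod.
Components: V_Px = −rω sinθ − a·ω_rod·sinφ = -21.352 m/s;  V_Py = rω cosθ + a·ω_rod·cosφ = -1.8723 m/s.
|V_P| = √(V_Px² + V_Py²) = 21.433 m/s.

21.4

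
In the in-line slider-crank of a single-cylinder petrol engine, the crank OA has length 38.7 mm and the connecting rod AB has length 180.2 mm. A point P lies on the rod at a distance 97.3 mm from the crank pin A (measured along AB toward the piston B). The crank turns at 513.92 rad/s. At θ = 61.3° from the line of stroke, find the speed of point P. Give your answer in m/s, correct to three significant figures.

19.0

ω = 513.9 rad/s.  Crank-pin speed |V_A| = rω = 19.889 m/s, perpendicular to OA.
Rod angle: sinφ = −(r/L) sinθ ⇒ φ = -10.858°; ω_rod = −rω cosθ/√(L²−r²sin²θ) = -53.969 rad/s.
V_P = V_A + ω_rod × AP, with AP = 0.0973 m along the rod.
Components: V_Px = −rω sinθ − a·ω_rod·sinφ = -18.434 m/s;  V_Py = rω cosθ + a·ω_rod·cosφ = +4.3939 m/s.
|V_P| = √(V_Px² + V_Py²) = 18.951 m/s.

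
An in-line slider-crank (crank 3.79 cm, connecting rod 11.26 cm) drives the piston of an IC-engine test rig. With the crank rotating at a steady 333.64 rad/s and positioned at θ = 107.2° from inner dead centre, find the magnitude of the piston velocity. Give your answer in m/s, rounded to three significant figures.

10.8

ω = 333.6 rad/s
For an in-line slider-crank, x = r cosθ + √(L² − r² sin²θ), so v = −rω sinθ·[1 + r cosθ/√(L² − r² sin²θ)].
With r = 0.0379 m, L = 0.1126 m, θ = 107.2°: √(L² − r² sin²θ) = 0.10662 m.
v = −0.0379·333.6·0.95528·[1 + 0.0379·-0.29571/0.10662] = -10.81 m/s.
|v| = 10.81 m/s.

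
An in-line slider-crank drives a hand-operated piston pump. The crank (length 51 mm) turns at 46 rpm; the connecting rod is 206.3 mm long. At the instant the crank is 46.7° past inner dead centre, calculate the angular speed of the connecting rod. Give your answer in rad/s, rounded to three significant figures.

0.830

ω = 4.817 rad/s (converted from 46 rpm).
The rod makes angle φ with the slider axis where L sinφ = r sinθ; differentiating, L cosφ·φ̇ = r ω cosθ.
L cosφ = √(L² − r² sin²θ) = 0.20293 m.
|ω_rod| = r ω |cosθ| / √(L² − r² sin²θ) = 0.051·4.817·0.68582/0.20293 = 0.83026 rad/s.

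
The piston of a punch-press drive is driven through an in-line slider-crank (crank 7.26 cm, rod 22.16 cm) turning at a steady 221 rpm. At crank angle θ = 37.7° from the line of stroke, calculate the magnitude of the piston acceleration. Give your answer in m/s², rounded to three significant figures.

ω = 2π·221/60 = 23.14 rad/s
x(θ) = r cosθ + √(L² − r² sin²θ); with ω constant, a = ω²·d²x/dθ².
d²x/dθ² = −r cosθ − r²(cos2θ)/√u − r⁴ sin²2θ/(4u^{3/2}),  u = L² − r² sin²θ = 0.0471355 m².
Substituting r = 0.0726 m, L = 0.2216 m, θ = 37.7°: d²x/dθ² = -0.064198 m.
a = ω²·d²x/dθ² = (23.14)²·(-0.064198) = -34.385 m/s²;  |a| = 34.385 m/s².

34.4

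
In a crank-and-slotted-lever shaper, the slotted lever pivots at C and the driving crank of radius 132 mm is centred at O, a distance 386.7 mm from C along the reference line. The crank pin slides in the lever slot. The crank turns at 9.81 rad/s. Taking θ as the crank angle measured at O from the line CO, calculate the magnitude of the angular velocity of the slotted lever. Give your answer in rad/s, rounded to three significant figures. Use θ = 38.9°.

2.28

ω = 9.81 rad/s
Crank pin A relative to C: A = (d + r cosθ, r sinθ); lever angle φ = atan2(r sinθ, d + r cosθ).
Differentiating tanφ: φ̇ = rω(d cosθ + r)/(d² + r² + 2dr cosθ).
d² + r² + 2dr cosθ = |CA|² = 0.246411 m²;  d cosθ + r = +0.43295 m.
|ω_lever| = |0.132·9.81·+0.43295| / 0.246411 = 2.2752 rad/s.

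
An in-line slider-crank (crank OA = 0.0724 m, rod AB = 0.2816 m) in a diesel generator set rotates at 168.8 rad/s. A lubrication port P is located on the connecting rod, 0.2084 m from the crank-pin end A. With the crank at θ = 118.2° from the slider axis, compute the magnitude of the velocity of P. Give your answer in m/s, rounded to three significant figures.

ω = 168.8 rad/s.  Crank-pin speed |V_A| = rω = 12.221 m/s, perpendicular to OA.
Rod angle: sinφ = −(r/L) sinθ ⇒ φ = -13.096°; ω_rod = −rω cosθ/√(L²−r²sin²θ) = +21.056 rad/s.
V_P = V_A + ω_rod × AP, with AP = 0.2084 m along the rod.
Components: V_Px = −rω sinθ − a·ω_rod·sinφ = -9.7763 m/s;  V_Py = rω cosθ + a·ω_rod·cosφ = -1.5012 m/s.
|V_P| = √(V_Px² + V_Py²) = 9.8908 m/s.

9.89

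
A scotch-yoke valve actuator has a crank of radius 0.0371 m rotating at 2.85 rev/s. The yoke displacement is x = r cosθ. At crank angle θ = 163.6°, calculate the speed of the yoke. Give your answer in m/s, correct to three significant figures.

0.188

ω = 17.91 rad/s (from 2.85 rev/s).
x = r cosθ ⇒ ẋ = −rω sinθ.
|v| = rω|sinθ| = 0.0371·17.91·|sin 163.6°| = 0.18757 m/s.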